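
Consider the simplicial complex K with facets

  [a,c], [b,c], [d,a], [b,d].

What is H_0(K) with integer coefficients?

Order the vertices as a < b < c < d. Listing each simplex with vertices in this order, K has dimension 1 with simplices:

  0-simplices (4): a, b, c, d
  1-simplices (4): ac, ad, bc, bd

Hence C_0 ≅ Z^4, C_1 ≅ Z^4.

The boundary map ∂_1: C_1 → C_0 maps an edge to its endpoints' difference, ∂[p,q] = q − p. For instance
  ∂ac = c − a.
As a 4×4 matrix over Z this has rank 3, with invariant factors (1,1,1).

Computing H_k = (kernel of ∂_k) / (image of ∂_{k+1}):

  H_0: rank C_0 − rank ∂_1 = 4 − 3 = 1, and the invariant factors of ∂_1 are all 1, so H_0 ≅ Z.

(K is a triangulation of the circle S^1.)

H_0 ≅ Z.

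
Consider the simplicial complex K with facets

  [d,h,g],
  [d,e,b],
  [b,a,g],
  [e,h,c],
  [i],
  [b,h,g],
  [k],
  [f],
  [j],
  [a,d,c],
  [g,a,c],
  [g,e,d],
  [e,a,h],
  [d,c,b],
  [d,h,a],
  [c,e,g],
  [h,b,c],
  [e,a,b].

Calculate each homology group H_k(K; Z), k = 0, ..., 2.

K has 11 vertices, 21 edges, 14 triangles.
rank ∂_0 = 0, rank ∂_1 = 6 ⇒ b_0 = 11 − 0 − 6 = 5; all invariant factors of ∂_1 are 1 so no torsion. So H_0 = Z^5.
rank ∂_1 = 6, rank ∂_2 = 13 ⇒ b_1 = 21 − 6 − 13 = 2; all invariant factors of ∂_2 are 1 so no torsion. So H_1 = Z^2.
rank ∂_2 = 13, rank ∂_3 = 0 ⇒ b_2 = 14 − 13 − 0 = 1. So H_2 = Z.

H_0 = Z^5,  H_1 = Z^2,  H_2 = Z.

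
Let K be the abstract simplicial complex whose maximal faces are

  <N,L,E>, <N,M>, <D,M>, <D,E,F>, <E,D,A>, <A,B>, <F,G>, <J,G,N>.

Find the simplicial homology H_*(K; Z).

Take the total order A < B < D < E < F < G < J < L < M < N on the vertex set. Then K (dimension 2) consists of the simplices:

  0-simplices (10): A, B, D, E, F, G, J, L, M, N
  1-simplices (15): AB, AD, AE, DE, DF, DM, EF, EL, EN, FG, GJ, GN, JN, LN, MN
  2-simplices (4): ADE, DEF, ELN, GJN

so the chain groups are C_0 ≅ Z^10, C_1 ≅ Z^15, C_2 ≅ Z^4.

∂_1: C_1 → C_0 sends each edge [p,q] (with p < q) to q − p.
The 10×15 boundary matrix has rank 9 and Smith normal form diag(1,1,1,1,1,1,1,1,1).

∂_2: C_2 → C_1 acts by ∂[p,q,r] = [q,r] − [p,r] + [p,q]. For instance
  ∂GJN = JN − GN + GJ,
  ∂ADE = DE − AE + AD.
As a 15×4 matrix over Z this has rank 4, with invariant factors (1,1,1,1).

Reading off H_k = ker ∂_k / im ∂_{k+1}:

  H_0: rank C_0 − rank ∂_1 = 10 − 9 = 1, and the invariant factors of ∂_1 are all 1, so H_0 = Z.
  H_1: rank ker ∂_1 − rank ∂_2 = (15 − 9) − 4 = 2, and the invariant factors of ∂_2 are all 1, so H_1 = Z^2.
  H_2: rank ker ∂_2 − rank ∂_3 = (4 − 4) − 0 = 0, and there is no ∂_3, so H_2 = 0.

H_0 = Z,  H_1 = Z^2,  H_2 = 0.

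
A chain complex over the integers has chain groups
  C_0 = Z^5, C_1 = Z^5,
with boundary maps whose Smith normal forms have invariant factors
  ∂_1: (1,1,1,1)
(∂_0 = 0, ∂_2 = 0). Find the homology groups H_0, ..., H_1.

H_0: b_0 = 5 − 0 − 4 = 1; torsion from ∂_1 factors > 1: none. So H_0 = Z.
H_1: b_1 = 5 − 4 − 0 = 1; torsion from ∂_2 factors > 1: none. So H_1 = Z.

H_0 = Z,  H_1 = Z.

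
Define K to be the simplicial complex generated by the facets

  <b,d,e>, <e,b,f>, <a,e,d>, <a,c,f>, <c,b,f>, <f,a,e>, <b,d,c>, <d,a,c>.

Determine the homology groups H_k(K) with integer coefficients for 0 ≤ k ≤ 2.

H_0 = Z,  H_1 = 0,  H_2 = Z.

Take the total order a < b < c < d < e < f on the vertex set. Then K (dimension 2) consists of the simplices:

  0-simplices (6): a, b, c, d, e, f
  1-simplices (12): ac, ad, ae, af, bc, bd, be, bf, cd, cf, de, ef
  2-simplices (8): acd, acf, ade, aef, bcd, bcf, bde, bef

so the chain groups are C_0 ≅ Z^6, C_1 ≅ Z^12, C_2 ≅ Z^8.

∂_1: C_1 → C_0 maps an edge to its endpoints' difference, ∂[p,q] = q − p.
The 6×12 boundary matrix has rank 5 and Smith normal form diag(1,1,1,1,1).

Boundary ∂_2: C_2 → C_1 sends each 2-simplex [p,q,r] to [q,r] − [p,r] + [p,q]. For instance
  ∂bcf = cf − bf + bc,
  ∂bcd = cd − bd + bc.
The resulting 12×8 matrix has rank 7, and its Smith normal form has invariant factors (1,1,1,1,1,1,1).

From H_k ≅ ker(∂_k) / im(∂_{k+1}) we obtain:

  H_0: rank C_0 − rank ∂_1 = 6 − 5 = 1, and the invariant factors of ∂_1 are all 1, so H_0 = Z.
  H_1: rank ker ∂_1 − rank ∂_2 = (12 − 5) − 7 = 0, and the invariant factors of ∂_2 are all 1, so H_1 = 0.
  H_2: rank ker ∂_2 − rank ∂_3 = (8 − 7) − 0 = 1, and there is no ∂_3, so H_2 = Z.

(K is a triangulation of the 2-sphere S^2.)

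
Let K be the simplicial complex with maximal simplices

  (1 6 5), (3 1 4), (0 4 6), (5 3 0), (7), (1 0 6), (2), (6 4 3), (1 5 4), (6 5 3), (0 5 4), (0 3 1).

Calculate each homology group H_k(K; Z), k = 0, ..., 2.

Take the total order 0 < 1 < 2 < 3 < 4 < 5 < 6 < 7 on the vertex set. Then K (dimension 2) consists of the simplices:

  0-simplices (8): [0], [1], [2], [3], [4], [5], [6], [7]
  1-simplices (15): [0,1], [0,3], [0,4], [0,5], [0,6], [1,3], [1,4], [1,5], [1,6], [3,4], [3,5], [3,6], [4,5], [4,6], [5,6]
  2-simplices (10): [0,1,3], [0,1,6], [0,3,5], [0,4,5], [0,4,6], [1,3,4], [1,4,5], [1,5,6], [3,4,6], [3,5,6]

giving chain groups C_0 ≅ Z^8, C_1 ≅ Z^15, C_2 ≅ Z^10.

The boundary map ∂_1: C_1 → C_0 maps an edge to its endpoints' difference, ∂[p,q] = q − p.
The resulting 8×15 matrix has rank 5, and its Smith normal form has invariant factors (1,1,1,1,1).

The boundary map ∂_2: C_2 → C_1 maps a triangle to the signed sum of its edges. For instance
  ∂[0,3,5] = [3,5] − [0,5] + [0,3],
  ∂[0,4,5] = [4,5] − [0,5] + [0,4].
The resulting 15×10 matrix has rank 10, and its Smith normal form has invariant factors (1,1,1,1,1,1,1,1,1,2).

Reading off H_k = ker ∂_k / im ∂_{k+1}:

  H_0: rank C_0 − rank ∂_1 = 8 − 5 = 3, and the invariant factors of ∂_1 are all 1, so H_0 ≅ Z^3.
  H_1: rank ker ∂_1 − rank ∂_2 = (15 − 5) − 10 = 0, and ∂_2 has invariant factor 2 > 1, so H_1 ≅ Z/2.
  H_2: rank ker ∂_2 − rank ∂_3 = (10 − 10) − 0 = 0, and there is no ∂_3, so H_2 ≅ 0.

H_0 ≅ Z^3,  H_1 ≅ Z/2,  H_2 = 0.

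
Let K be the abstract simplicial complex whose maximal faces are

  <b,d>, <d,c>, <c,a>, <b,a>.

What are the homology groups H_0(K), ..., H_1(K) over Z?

H_0 = Z,  H_1 = Z.

Take the total order a < b < c < d on the vertex set. Then K (dimension 1) consists of the simplices:

  0-simplices (4): a, b, c, d
  1-simplices (4): ab, ac, bd, cd

so the chain groups are C_0 ≅ Z^4, C_1 ≅ Z^4.

∂_1: C_1 → C_0 sends each edge [p,q] (with p < q) to q − p.
The 4×4 boundary matrix has rank 3 and Smith normal form diag(1,1,1).

Now H_k = ker ∂_k / im ∂_{k+1}, so:

  H_0: rank C_0 − rank ∂_1 = 4 − 3 = 1, and the invariant factors of ∂_1 are all 1, so H_0 = Z.
  H_1: rank ker ∂_1 − rank ∂_2 = (4 − 3) − 0 = 1, and there is no ∂_2, so H_1 = Z.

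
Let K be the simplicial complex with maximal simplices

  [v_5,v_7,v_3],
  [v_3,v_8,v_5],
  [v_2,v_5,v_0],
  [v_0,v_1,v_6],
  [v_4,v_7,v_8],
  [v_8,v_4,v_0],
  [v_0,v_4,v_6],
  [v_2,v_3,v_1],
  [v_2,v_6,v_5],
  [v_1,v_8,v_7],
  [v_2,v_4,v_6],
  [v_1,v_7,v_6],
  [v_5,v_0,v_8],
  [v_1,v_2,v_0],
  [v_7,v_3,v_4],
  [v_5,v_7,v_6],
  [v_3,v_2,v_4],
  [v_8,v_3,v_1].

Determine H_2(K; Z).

H_2 ≅ 0.

Order the vertices as v_0 < v_1 < v_2 < v_3 < v_4 < v_5 < v_6 < v_7 < v_8. Listing each simplex with vertices in this order, K has dimension 2 with simplices:

  0-simplices (9): [v_0], [v_1], [v_2], [v_3], [v_4], [v_5], [v_6], [v_7], [v_8]
  1-simplices (27): (27 of them)
  2-simplices (18): (18 of them)

Hence C_0 ≅ Z^9, C_1 ≅ Z^27, C_2 ≅ Z^18.

∂_1: C_1 → C_0 sends each edge [p,q] (with p < q) to q − p.
The 9×27 boundary matrix has rank 8 and Smith normal form diag(1,1,1,1,1,1,1,1).

The boundary map ∂_2: C_2 → C_1 sends each 2-simplex [p,q,r] to [q,r] − [p,r] + [p,q]. For instance
  ∂[v_0,v_4,v_6] = [v_4,v_6] − [v_0,v_6] + [v_0,v_4],
  ∂[v_2,v_3,v_4] = [v_3,v_4] − [v_2,v_4] + [v_2,v_3].
The 27×18 boundary matrix has rank 18 and Smith normal form diag(1,1,1,1,1,1,1,1,1,1,1,1,1,1,1,1,1,2).

Reading off H_k = ker ∂_k / im ∂_{k+1}:

  H_2: rank ker ∂_2 − rank ∂_3 = (18 − 18) − 0 = 0, and there is no ∂_3, so H_2 = 0.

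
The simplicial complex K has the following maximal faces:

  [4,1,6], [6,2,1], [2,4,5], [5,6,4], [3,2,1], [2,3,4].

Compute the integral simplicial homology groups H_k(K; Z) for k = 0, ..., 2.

H_0 ≅ Z,  H_1 ≅ Z,  H_2 = 0.

We work with the vertex ordering 1 < 2 < 3 < 4 < 5 < 6. The simplices of K, each written with vertices in increasing order, are:

  0-simplices (6): [1], [2], [3], [4], [5], [6]
  1-simplices (12): [1,2], [1,3], [1,4], [1,6], [2,3], [2,4], [2,5], [2,6], [3,4], [4,5], [4,6], [5,6]
  2-simplices (6): [1,2,3], [1,2,6], [1,4,6], [2,3,4], [2,4,5], [4,5,6]

giving chain groups C_0 ≅ Z^6, C_1 ≅ Z^12, C_2 ≅ Z^6.

Boundary ∂_1: C_1 → C_0 maps an edge to its endpoints' difference, ∂[p,q] = q − p. For instance
  ∂[5,6] = [6] − [5].
The 6×12 boundary matrix has rank 5 and Smith normal form diag(1,1,1,1,1).

Boundary ∂_2: C_2 → C_1 sends each 2-simplex [p,q,r] to [q,r] − [p,r] + [p,q]. For instance
  ∂[2,3,4] = [3,4] − [2,4] + [2,3],
  ∂[1,2,6] = [2,6] − [1,6] + [1,2].
This gives a 12×6 integer matrix of rank 6; reducing to Smith normal form yields diagonal entries (1,1,1,1,1,1).

From H_k ≅ ker(∂_k) / im(∂_{k+1}) we obtain:

  H_0: rank C_0 − rank ∂_1 = 6 − 5 = 1, and the invariant factors of ∂_1 are all 1, so H_0 = Z.
  H_1: rank ker ∂_1 − rank ∂_2 = (12 − 5) − 6 = 1, and the invariant factors of ∂_2 are all 1, so H_1 = Z.
  H_2: rank ker ∂_2 − rank ∂_3 = (6 − 6) − 0 = 0, and there is no ∂_3, so H_2 = 0.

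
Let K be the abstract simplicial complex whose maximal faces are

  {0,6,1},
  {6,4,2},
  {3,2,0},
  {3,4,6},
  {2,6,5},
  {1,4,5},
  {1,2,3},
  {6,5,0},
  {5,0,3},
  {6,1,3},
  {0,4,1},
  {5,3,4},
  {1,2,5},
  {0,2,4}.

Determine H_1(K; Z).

H_1 ≅ Z^2.

We work with the vertex ordering 0 < 1 < 2 < 3 < 4 < 5 < 6. The simplices of K, each written with vertices in increasing order, are:

  0-simplices (7): [0], [1], [2], [3], [4], [5], [6]
  1-simplices (21): [0,1], [0,2], [0,3], [0,4], [0,5], [0,6], [1,2], [1,3], [1,4], [1,5], [1,6], [2,3], [2,4], [2,5], [2,6], [3,4], [3,5], [3,6], [4,5], [4,6], [5,6]
  2-simplices (14): [0,1,4], [0,1,6], [0,2,3], [0,2,4], [0,3,5], [0,5,6], [1,2,3], [1,2,5], [1,3,6], [1,4,5], [2,4,6], [2,5,6], [3,4,5], [3,4,6]

giving chain groups C_0 ≅ Z^7, C_1 ≅ Z^21, C_2 ≅ Z^14.

Boundary ∂_1: C_1 → C_0 maps an edge to its endpoints' difference, ∂[p,q] = q − p.
The 7×21 boundary matrix has rank 6 and Smith normal form diag(1,1,1,1,1,1).

The boundary map ∂_2: C_2 → C_1 maps a triangle to the signed sum of its edges. For instance
  ∂[0,1,6] = [1,6] − [0,6] + [0,1],
  ∂[3,4,5] = [4,5] − [3,5] + [3,4].
As a 21×14 matrix over Z this has rank 13, with invariant factors (1,1,1,1,1,1,1,1,1,1,1,1,1).

Reading off H_k = ker ∂_k / im ∂_{k+1}:

  H_1: rank ker ∂_1 − rank ∂_2 = (21 − 6) − 13 = 2, and the invariant factors of ∂_2 are all 1, so H_1 ≅ Z^2.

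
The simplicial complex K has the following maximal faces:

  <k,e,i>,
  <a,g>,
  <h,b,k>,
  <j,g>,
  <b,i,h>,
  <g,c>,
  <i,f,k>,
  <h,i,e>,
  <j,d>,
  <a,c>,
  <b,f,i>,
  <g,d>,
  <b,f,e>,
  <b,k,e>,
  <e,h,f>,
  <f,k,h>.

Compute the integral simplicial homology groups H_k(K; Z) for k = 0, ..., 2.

H_0 ≅ Z^2,  H_1 ≅ Z^2 × Z/2,  H_2 = 0.

Order the vertices as a < b < c < d < e < f < g < h < i < j < k. Listing each simplex with vertices in this order, K has dimension 2 with simplices:

  0-simplices (11): a, b, c, d, e, f, g, h, i, j, k
  1-simplices (21): ac, ag, be, bf, bh, bi, bk, cg, dg, dj, ef, eh, ei, ek, fh, fi, fk, gj, hi, hk, ik
  2-simplices (10): bef, bek, bfi, bhi, bhk, efh, ehi, eik, fhk, fik

giving chain groups C_0 ≅ Z^11, C_1 ≅ Z^21, C_2 ≅ Z^10.

∂_1: C_1 → C_0 is given by ∂[p,q] = [q] − [p]. For instance
  ∂ag = g − a.
This gives a 11×21 integer matrix of rank 9; reducing to Smith normal form yields diagonal entries (1,1,1,1,1,1,1,1,1).

∂_2: C_2 → C_1 maps a triangle to the signed sum of its edges. For instance
  ∂bhk = hk − bk + bh,
  ∂bhi = hi − bi + bh.
The resulting 21×10 matrix has rank 10, and its Smith normal form has invariant factors (1,1,1,1,1,1,1,1,1,2).

Computing H_k = (kernel of ∂_k) / (image of ∂_{k+1}):

  H_0: rank C_0 − rank ∂_1 = 11 − 9 = 2, and the invariant factors of ∂_1 are all 1, so H_0 ≅ Z^2.
  H_1: rank ker ∂_1 − rank ∂_2 = (21 − 9) − 10 = 2, and ∂_2 has invariant factor 2 > 1, so H_1 ≅ Z^2 × Z/2.
  H_2: rank ker ∂_2 − rank ∂_3 = (10 − 10) − 0 = 0, and there is no ∂_3, so H_2 ≅ 0.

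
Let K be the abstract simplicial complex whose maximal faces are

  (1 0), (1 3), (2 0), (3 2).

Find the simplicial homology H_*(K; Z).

H_0 ≅ Z,  H_1 ≅ Z.

Order the vertices as 0 < 1 < 2 < 3. Listing each simplex with vertices in this order, K has dimension 1 with simplices:

  0-simplices (4): [0], [1], [2], [3]
  1-simplices (4): [0,1], [0,2], [1,3], [2,3]

so the chain groups are C_0 ≅ Z^4, C_1 ≅ Z^4.

Boundary ∂_1: C_1 → C_0 is given by ∂[p,q] = [q] − [p].
This gives a 4×4 integer matrix of rank 3; reducing to Smith normal form yields diagonal entries (1,1,1).

Now H_k = ker ∂_k / im ∂_{k+1}, so:

  H_0: rank C_0 − rank ∂_1 = 4 − 3 = 1, and the invariant factors of ∂_1 are all 1, so H_0 ≅ Z.
  H_1: rank ker ∂_1 − rank ∂_2 = (4 − 3) − 0 = 1, and there is no ∂_2, so H_1 ≅ Z.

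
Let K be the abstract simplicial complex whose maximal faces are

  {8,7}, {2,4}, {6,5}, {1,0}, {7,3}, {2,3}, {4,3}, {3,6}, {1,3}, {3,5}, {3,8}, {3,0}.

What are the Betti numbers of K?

b_0 = 1, b_1 = 4.

Order the vertices as 0 < 1 < 2 < 3 < 4 < 5 < 6 < 7 < 8. Listing each simplex with vertices in this order, K has dimension 1 with simplices:

  0-simplices (9): [0], [1], [2], [3], [4], [5], [6], [7], [8]
  1-simplices (12): [0,1], [0,3], [1,3], [2,3], [2,4], [3,4], [3,5], [3,6], [3,7], [3,8], [5,6], [7,8]

giving chain groups C_0 ≅ Z^9, C_1 ≅ Z^12.

The boundary map ∂_1: C_1 → C_0 is given by ∂[p,q] = [q] − [p]. For instance
  ∂[3,7] = [7] − [3].
As a 9×12 matrix over Z this has rank 8, with invariant factors (1,1,1,1,1,1,1,1).

Computing H_k = (kernel of ∂_k) / (image of ∂_{k+1}):

  H_0: rank C_0 − rank ∂_1 = 9 − 8 = 1, and the invariant factors of ∂_1 are all 1, so H_0 ≅ Z.
  H_1: rank ker ∂_1 − rank ∂_2 = (12 − 8) − 0 = 4, and there is no ∂_2, so H_1 ≅ Z^4.

Hence the Betti numbers are b_0 = 1, b_1 = 4.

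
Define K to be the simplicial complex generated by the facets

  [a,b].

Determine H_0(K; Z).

Take the total order a < b on the vertex set. Then K (dimension 1) consists of the simplices:

  0-simplices (2): a, b
  1-simplices (1): ab

so the chain groups are C_0 ≅ Z^2, C_1 ≅ Z^1.

∂_1: C_1 → C_0 sends each edge [p,q] (with p < q) to q − p.
The resulting 2×1 matrix has rank 1, and its Smith normal form has invariant factors (1).

Computing H_k = (kernel of ∂_k) / (image of ∂_{k+1}):

  H_0: rank C_0 − rank ∂_1 = 2 − 1 = 1, and the invariant factors of ∂_1 are all 1, so H_0 ≅ Z.

H_0 = Z.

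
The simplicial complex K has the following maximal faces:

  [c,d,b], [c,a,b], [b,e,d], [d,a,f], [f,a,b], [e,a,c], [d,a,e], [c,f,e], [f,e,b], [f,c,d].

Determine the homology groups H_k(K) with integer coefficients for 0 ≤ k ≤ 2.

Fix the vertex order a < b < c < d < e < f and write every simplex with vertices in increasing order. Then dim K = 2 and the simplices of K are:

  0-simplices (6): a, b, c, d, e, f
  1-simplices (15): ab, ac, ad, ae, af, bc, bd, be, bf, cd, ce, cf, de, df, ef
  2-simplices (10): abc, abf, ace, ade, adf, bcd, bde, bef, cdf, cef

Hence C_0 ≅ Z^6, C_1 ≅ Z^15, C_2 ≅ Z^10.

∂_1: C_1 → C_0 sends each edge [p,q] (with p < q) to q − p. For instance
  ∂bf = f − b.
This gives a 6×15 integer matrix of rank 5; reducing to Smith normal form yields diagonal entries (1,1,1,1,1).

∂_2: C_2 → C_1 maps a triangle to the signed sum of its edges. For instance
  ∂abc = bc − ac + ab,
  ∂abf = bf − af + ab.
The 15×10 boundary matrix has rank 10 and Smith normal form diag(1,1,1,1,1,1,1,1,1,2).

From H_k ≅ ker(∂_k) / im(∂_{k+1}) we obtain:

  H_0: rank C_0 − rank ∂_1 = 6 − 5 = 1, and the invariant factors of ∂_1 are all 1, so H_0 ≅ Z.
  H_1: rank ker ∂_1 − rank ∂_2 = (15 − 5) − 10 = 0, and ∂_2 has invariant factor 2 > 1, so H_1 ≅ Z/2Z.
  H_2: rank ker ∂_2 − rank ∂_3 = (10 − 10) − 0 = 0, and there is no ∂_3, so H_2 ≅ 0.

As a check, the Euler characteristic is 6 − 15 + 10 = 1, which agrees with 1 − 0 + 0 = 1.

H_0 = Z,  H_1 = Z/2Z,  H_2 = 0.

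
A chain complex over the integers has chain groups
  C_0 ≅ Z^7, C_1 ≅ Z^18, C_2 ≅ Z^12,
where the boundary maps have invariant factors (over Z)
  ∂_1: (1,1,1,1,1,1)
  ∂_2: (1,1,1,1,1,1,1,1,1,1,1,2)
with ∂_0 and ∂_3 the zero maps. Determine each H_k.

H_0: b_0 = 7 − 0 − 6 = 1; torsion from ∂_1 factors > 1: none. So H_0 ≅ Z.
H_1: b_1 = 18 − 6 − 12 = 0; torsion from ∂_2 factors > 1: [2]. So H_1 ≅ Z/2Z.
H_2: b_2 = 12 − 12 − 0 = 0; torsion from ∂_3 factors > 1: none. So H_2 ≅ 0.

H_0 ≅ Z,  H_1 ≅ Z/2Z,  H_2 = 0.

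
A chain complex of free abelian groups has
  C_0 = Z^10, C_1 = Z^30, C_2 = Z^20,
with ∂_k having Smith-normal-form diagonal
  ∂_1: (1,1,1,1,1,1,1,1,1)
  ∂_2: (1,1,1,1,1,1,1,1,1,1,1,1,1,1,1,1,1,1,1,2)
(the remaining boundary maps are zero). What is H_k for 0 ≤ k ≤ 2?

H_0: b_0 = 10 − 0 − 9 = 1; torsion from ∂_1 factors > 1: none. So H_0 = Z.
H_1: b_1 = 30 − 9 − 20 = 1; torsion from ∂_2 factors > 1: [2]. So H_1 = Z ⊕ Z/2Z.
H_2: b_2 = 20 − 20 − 0 = 0; torsion from ∂_3 factors > 1: none. So H_2 = 0.

H_0 = Z,  H_1 = Z ⊕ Z/2Z,  H_2 = 0.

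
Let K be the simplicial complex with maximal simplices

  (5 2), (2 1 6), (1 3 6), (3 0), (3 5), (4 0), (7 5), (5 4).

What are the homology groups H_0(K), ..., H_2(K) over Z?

H_0 ≅ Z,  H_1 ≅ Z^2,  H_2 = 0.

We work with the vertex ordering 0 < 1 < 2 < 3 < 4 < 5 < 6 < 7. The simplices of K, each written with vertices in increasing order, are:

  0-simplices (8): [0], [1], [2], [3], [4], [5], [6], [7]
  1-simplices (11): [0,3], [0,4], [1,2], [1,3], [1,6], [2,5], [2,6], [3,5], [3,6], [4,5], [5,7]
  2-simplices (2): [1,2,6], [1,3,6]

Hence C_0 ≅ Z^8, C_1 ≅ Z^11, C_2 ≅ Z^2.

∂_1: C_1 → C_0 maps an edge to its endpoints' difference, ∂[p,q] = q − p. For instance
  ∂[0,4] = [4] − [0].
This gives a 8×11 integer matrix of rank 7; reducing to Smith normal form yields diagonal entries (1,1,1,1,1,1,1).

Boundary ∂_2: C_2 → C_1 sends each 2-simplex [p,q,r] to [q,r] − [p,r] + [p,q]. For instance
  ∂[1,2,6] = [2,6] − [1,6] + [1,2],
  ∂[1,3,6] = [3,6] − [1,6] + [1,3].
As a 11×2 matrix over Z this has rank 2, with invariant factors (1,1).

Computing H_k = (kernel of ∂_k) / (image of ∂_{k+1}):

  H_0: rank C_0 − rank ∂_1 = 8 − 7 = 1, and the invariant factors of ∂_1 are all 1, so H_0 = Z.
  H_1: rank ker ∂_1 − rank ∂_2 = (11 − 7) − 2 = 2, and the invariant factors of ∂_2 are all 1, so H_1 = Z^2.
  H_2: rank ker ∂_2 − rank ∂_3 = (2 − 2) − 0 = 0, and there is no ∂_3, so H_2 = 0.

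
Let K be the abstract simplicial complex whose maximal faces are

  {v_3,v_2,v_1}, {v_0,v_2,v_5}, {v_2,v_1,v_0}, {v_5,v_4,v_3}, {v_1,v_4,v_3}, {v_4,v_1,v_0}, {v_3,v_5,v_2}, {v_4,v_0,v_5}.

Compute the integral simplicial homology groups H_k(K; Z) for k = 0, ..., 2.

Take the total order v_0 < v_1 < v_2 < v_3 < v_4 < v_5 on the vertex set. Then K (dimension 2) consists of the simplices:

  0-simplices (6): [v_0], [v_1], [v_2], [v_3], [v_4], [v_5]
  1-simplices (12): [v_0,v_1], [v_0,v_2], [v_0,v_4], [v_0,v_5], [v_1,v_2], [v_1,v_3], [v_1,v_4], [v_2,v_3], [v_2,v_5], [v_3,v_4], [v_3,v_5], [v_4,v_5]
  2-simplices (8): [v_0,v_1,v_2], [v_0,v_1,v_4], [v_0,v_2,v_5], [v_0,v_4,v_5], [v_1,v_2,v_3], [v_1,v_3,v_4], [v_2,v_3,v_5], [v_3,v_4,v_5]

giving chain groups C_0 ≅ Z^6, C_1 ≅ Z^12, C_2 ≅ Z^8.

∂_1: C_1 → C_0 sends each edge [p,q] (with p < q) to q − p. For instance
  ∂[v_0,v_1] = [v_1] − [v_0].
The 6×12 boundary matrix has rank 5 and Smith normal form diag(1,1,1,1,1).

Boundary ∂_2: C_2 → C_1 acts by ∂[p,q,r] = [q,r] − [p,r] + [p,q]. For instance
  ∂[v_1,v_2,v_3] = [v_2,v_3] − [v_1,v_3] + [v_1,v_2],
  ∂[v_0,v_1,v_2] = [v_1,v_2] − [v_0,v_2] + [v_0,v_1].
The 12×8 boundary matrix has rank 7 and Smith normal form diag(1,1,1,1,1,1,1).

Reading off H_k = ker ∂_k / im ∂_{k+1}:

  H_0: rank C_0 − rank ∂_1 = 6 − 5 = 1, and the invariant factors of ∂_1 are all 1, so H_0 ≅ Z.
  H_1: rank ker ∂_1 − rank ∂_2 = (12 − 5) − 7 = 0, and the invariant factors of ∂_2 are all 1, so H_1 ≅ 0.
  H_2: rank ker ∂_2 − rank ∂_3 = (8 − 7) − 0 = 1, and there is no ∂_3, so H_2 ≅ Z.

(K is a triangulation of the 2-sphere S^2.)

H_0 = Z,  H_1 = 0,  H_2 = Z.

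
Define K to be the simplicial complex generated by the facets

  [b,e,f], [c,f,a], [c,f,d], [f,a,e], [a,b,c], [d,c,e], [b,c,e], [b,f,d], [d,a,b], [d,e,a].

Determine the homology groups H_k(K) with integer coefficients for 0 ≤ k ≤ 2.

H_0 = Z,  H_1 = Z/2,  H_2 = 0.

We work with the vertex ordering a < b < c < d < e < f. The simplices of K, each written with vertices in increasing order, are:

  0-simplices (6): a, b, c, d, e, f
  1-simplices (15): ab, ac, ad, ae, af, bc, bd, be, bf, cd, ce, cf, de, df, ef
  2-simplices (10): abc, abd, acf, ade, aef, bce, bdf, bef, cde, cdf

giving chain groups C_0 ≅ Z^6, C_1 ≅ Z^15, C_2 ≅ Z^10.

The boundary map ∂_1: C_1 → C_0 sends each edge [p,q] (with p < q) to q − p. For instance
  ∂ce = e − c.
This gives a 6×15 integer matrix of rank 5; reducing to Smith normal form yields diagonal entries (1,1,1,1,1).

The boundary map ∂_2: C_2 → C_1 sends each 2-simplex [p,q,r] to [q,r] − [p,r] + [p,q]. For instance
  ∂aef = ef − af + ae,
  ∂abc = bc − ac + ab.
As a 15×10 matrix over Z this has rank 10, with invariant factors (1,1,1,1,1,1,1,1,1,2).

Now H_k = ker ∂_k / im ∂_{k+1}, so:

  H_0: rank C_0 − rank ∂_1 = 6 − 5 = 1, and the invariant factors of ∂_1 are all 1, so H_0 ≅ Z.
  H_1: rank ker ∂_1 − rank ∂_2 = (15 − 5) − 10 = 0, and ∂_2 has invariant factor 2 > 1, so H_1 ≅ Z/2.
  H_2: rank ker ∂_2 − rank ∂_3 = (10 − 10) − 0 = 0, and there is no ∂_3, so H_2 ≅ 0.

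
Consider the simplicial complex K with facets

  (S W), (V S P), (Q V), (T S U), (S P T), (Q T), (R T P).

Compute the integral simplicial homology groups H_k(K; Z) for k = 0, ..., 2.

K has 8 vertices, 12 edges, 4 triangles.
rank ∂_0 = 0, rank ∂_1 = 7 ⇒ b_0 = 8 − 0 − 7 = 1; all invariant factors of ∂_1 are 1 so no torsion. So H_0 = Z.
rank ∂_1 = 7, rank ∂_2 = 4 ⇒ b_1 = 12 − 7 − 4 = 1; all invariant factors of ∂_2 are 1 so no torsion. So H_1 = Z.
rank ∂_2 = 4, rank ∂_3 = 0 ⇒ b_2 = 4 − 4 − 0 = 0. So H_2 = 0.

H_0 = Z,  H_1 = Z,  H_2 = 0.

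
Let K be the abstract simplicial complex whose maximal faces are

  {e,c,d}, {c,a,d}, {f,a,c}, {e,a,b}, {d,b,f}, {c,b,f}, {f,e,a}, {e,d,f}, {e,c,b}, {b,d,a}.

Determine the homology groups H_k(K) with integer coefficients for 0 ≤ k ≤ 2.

H_0 = Z,  H_1 = Z_2,  H_2 = 0.

K has 6 vertices, 15 edges, 10 triangles.
rank ∂_0 = 0, rank ∂_1 = 5 ⇒ b_0 = 6 − 0 − 5 = 1; all invariant factors of ∂_1 are 1 so no torsion. So H_0 ≅ Z.
rank ∂_1 = 5, rank ∂_2 = 10 ⇒ b_1 = 15 − 5 − 10 = 0; ∂_2 has invariant factor(s) [2] giving torsion. So H_1 ≅ Z_2.
rank ∂_2 = 10, rank ∂_3 = 0 ⇒ b_2 = 10 − 10 − 0 = 0. So H_2 ≅ 0.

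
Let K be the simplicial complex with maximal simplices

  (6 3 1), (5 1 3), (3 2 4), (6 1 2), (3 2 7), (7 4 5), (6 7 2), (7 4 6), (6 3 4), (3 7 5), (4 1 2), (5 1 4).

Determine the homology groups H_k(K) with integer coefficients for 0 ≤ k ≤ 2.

H_0 = Z,  H_1 = Z/2Z,  H_2 = 0.

Take the total order 1 < 2 < 3 < 4 < 5 < 6 < 7 on the vertex set. Then K (dimension 2) consists of the simplices:

  0-simplices (7): [1], [2], [3], [4], [5], [6], [7]
  1-simplices (18): [1,2], [1,3], [1,4], [1,5], [1,6], [2,3], [2,4], [2,6], [2,7], [3,4], [3,5], [3,6], [3,7], [4,5], [4,6], [4,7], [5,7], [6,7]
  2-simplices (12): [1,2,4], [1,2,6], [1,3,5], [1,3,6], [1,4,5], [2,3,4], [2,3,7], [2,6,7], [3,4,6], [3,5,7], [4,5,7], [4,6,7]

so the chain groups are C_0 ≅ Z^7, C_1 ≅ Z^18, C_2 ≅ Z^12.

∂_1: C_1 → C_0 is given by ∂[p,q] = [q] − [p]. For instance
  ∂[4,5] = [5] − [4].
This gives a 7×18 integer matrix of rank 6; reducing to Smith normal form yields diagonal entries (1,1,1,1,1,1).

Boundary ∂_2: C_2 → C_1 acts by ∂[p,q,r] = [q,r] − [p,r] + [p,q]. For instance
  ∂[1,2,6] = [2,6] − [1,6] + [1,2],
  ∂[2,3,7] = [3,7] − [2,7] + [2,3].
The 18×12 boundary matrix has rank 12 and Smith normal form diag(1,1,1,1,1,1,1,1,1,1,1,2).

From H_k ≅ ker(∂_k) / im(∂_{k+1}) we obtain:

  H_0: rank C_0 − rank ∂_1 = 7 − 6 = 1, and the invariant factors of ∂_1 are all 1, so H_0 = Z.
  H_1: rank ker ∂_1 − rank ∂_2 = (18 − 6) − 12 = 0, and ∂_2 has invariant factor 2 > 1, so H_1 = Z/2Z.
  H_2: rank ker ∂_2 − rank ∂_3 = (12 − 12) − 0 = 0, and there is no ∂_3, so H_2 = 0.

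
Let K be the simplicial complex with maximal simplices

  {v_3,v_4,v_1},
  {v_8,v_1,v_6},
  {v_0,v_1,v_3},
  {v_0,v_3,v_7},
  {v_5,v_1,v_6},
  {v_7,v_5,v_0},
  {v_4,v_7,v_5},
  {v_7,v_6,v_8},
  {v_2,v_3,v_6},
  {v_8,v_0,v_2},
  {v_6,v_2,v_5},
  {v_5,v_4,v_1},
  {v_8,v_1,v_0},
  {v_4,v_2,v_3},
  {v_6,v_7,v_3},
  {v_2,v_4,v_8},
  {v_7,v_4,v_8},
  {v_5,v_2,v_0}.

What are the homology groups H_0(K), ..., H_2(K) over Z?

H_0 ≅ Z,  H_1 ≅ Z^2,  H_2 ≅ Z.

Take the total order v_0 < v_1 < v_2 < v_3 < v_4 < v_5 < v_6 < v_7 < v_8 on the vertex set. Then K (dimension 2) consists of the simplices:

  0-simplices (9): [v_0], [v_1], [v_2], [v_3], [v_4], [v_5], [v_6], [v_7], [v_8]
  1-simplices (27): (27 of them)
  2-simplices (18): (18 of them)

so the chain groups are C_0 ≅ Z^9, C_1 ≅ Z^27, C_2 ≅ Z^18.

Boundary ∂_1: C_1 → C_0 is given by ∂[p,q] = [q] − [p]. For instance
  ∂[v_1,v_6] = [v_6] − [v_1].
As a 9×27 matrix over Z this has rank 8, with invariant factors (1,1,1,1,1,1,1,1).

The boundary map ∂_2: C_2 → C_1 acts by ∂[p,q,r] = [q,r] − [p,r] + [p,q]. For instance
  ∂[v_2,v_3,v_6] = [v_3,v_6] − [v_2,v_6] + [v_2,v_3],
  ∂[v_3,v_6,v_7] = [v_6,v_7] − [v_3,v_7] + [v_3,v_6].
The 27×18 boundary matrix has rank 17 and Smith normal form diag(1,1,1,1,1,1,1,1,1,1,1,1,1,1,1,1,1).

From H_k ≅ ker(∂_k) / im(∂_{k+1}) we obtain:

  H_0: rank C_0 − rank ∂_1 = 9 − 8 = 1, and the invariant factors of ∂_1 are all 1, so H_0 = Z.
  H_1: rank ker ∂_1 − rank ∂_2 = (27 − 8) − 17 = 2, and the invariant factors of ∂_2 are all 1, so H_1 = Z^2.
  H_2: rank ker ∂_2 − rank ∂_3 = (18 − 17) − 0 = 1, and there is no ∂_3, so H_2 = Z.

As a check, the Euler characteristic is 9 − 27 + 18 = 0, which agrees with 1 − 2 + 1 = 0.
(K is a triangulation of the torus T^2.)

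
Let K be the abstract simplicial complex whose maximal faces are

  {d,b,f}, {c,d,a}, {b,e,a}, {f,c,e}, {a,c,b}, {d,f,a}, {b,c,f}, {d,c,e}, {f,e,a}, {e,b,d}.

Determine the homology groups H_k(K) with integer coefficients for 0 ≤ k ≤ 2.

H_0 ≅ Z,  H_1 ≅ Z_2,  H_2 = 0.

Fix the vertex order a < b < c < d < e < f and write every simplex with vertices in increasing order. Then dim K = 2 and the simplices of K are:

  0-simplices (6): a, b, c, d, e, f
  1-simplices (15): ab, ac, ad, ae, af, bc, bd, be, bf, cd, ce, cf, de, df, ef
  2-simplices (10): abc, abe, acd, adf, aef, bcf, bde, bdf, cde, cef

so the chain groups are C_0 ≅ Z^6, C_1 ≅ Z^15, C_2 ≅ Z^10.

Boundary ∂_1: C_1 → C_0 maps an edge to its endpoints' difference, ∂[p,q] = q − p.
This gives a 6×15 integer matrix of rank 5; reducing to Smith normal form yields diagonal entries (1,1,1,1,1).

Boundary ∂_2: C_2 → C_1 acts by ∂[p,q,r] = [q,r] − [p,r] + [p,q]. For instance
  ∂cde = de − ce + cd,
  ∂acd = cd − ad + ac.
The 15×10 boundary matrix has rank 10 and Smith normal form diag(1,1,1,1,1,1,1,1,1,2).

Now H_k = ker ∂_k / im ∂_{k+1}, so:

  H_0: rank C_0 − rank ∂_1 = 6 − 5 = 1, and the invariant factors of ∂_1 are all 1, so H_0 ≅ Z.
  H_1: rank ker ∂_1 − rank ∂_2 = (15 − 5) − 10 = 0, and ∂_2 has invariant factor 2 > 1, so H_1 ≅ Z_2.
  H_2: rank ker ∂_2 − rank ∂_3 = (10 − 10) − 0 = 0, and there is no ∂_3, so H_2 ≅ 0.

(K is a triangulation of the real projective plane RP^2.)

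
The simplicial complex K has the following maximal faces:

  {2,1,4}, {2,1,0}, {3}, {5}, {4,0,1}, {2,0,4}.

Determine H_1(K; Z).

Fix the vertex order 0 < 1 < 2 < 3 < 4 < 5 and write every simplex with vertices in increasing order. Then dim K = 2 and the simplices of K are:

  0-simplices (6): [0], [1], [2], [3], [4], [5]
  1-simplices (6): [0,1], [0,2], [0,4], [1,2], [1,4], [2,4]
  2-simplices (4): [0,1,2], [0,1,4], [0,2,4], [1,2,4]

Hence C_0 ≅ Z^6, C_1 ≅ Z^6, C_2 ≅ Z^4.

∂_1: C_1 → C_0 maps an edge to its endpoints' difference, ∂[p,q] = q − p. For instance
  ∂[0,1] = [1] − [0].
The 6×6 boundary matrix has rank 3 and Smith normal form diag(1,1,1).

The boundary map ∂_2: C_2 → C_1 acts by ∂[p,q,r] = [q,r] − [p,r] + [p,q]. For instance
  ∂[0,1,4] = [1,4] − [0,4] + [0,1],
  ∂[1,2,4] = [2,4] − [1,4] + [1,2].
As a 6×4 matrix over Z this has rank 3, with invariant factors (1,1,1).

Reading off H_k = ker ∂_k / im ∂_{k+1}:

  H_1: rank ker ∂_1 − rank ∂_2 = (6 − 3) − 3 = 0, and the invariant factors of ∂_2 are all 1, so H_1 ≅ 0.

H_1 = 0.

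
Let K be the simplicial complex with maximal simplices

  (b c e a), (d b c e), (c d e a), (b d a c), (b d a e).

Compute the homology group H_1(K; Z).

H_1 = 0.

Take the total order a < b < c < d < e on the vertex set. Then K (dimension 3) consists of the simplices:

  0-simplices (5): a, b, c, d, e
  1-simplices (10): ab, ac, ad, ae, bc, bd, be, cd, ce, de
  2-simplices (10): abc, abd, abe, acd, ace, ade, bcd, bce, bde, cde
  3-simplices (5): abcd, abce, abde, acde, bcde

giving chain groups C_0 ≅ Z^5, C_1 ≅ Z^10, C_2 ≅ Z^10, C_3 ≅ Z^5.

Boundary ∂_1: C_1 → C_0 sends each edge [p,q] (with p < q) to q − p. For instance
  ∂de = e − d.
The 5×10 boundary matrix has rank 4 and Smith normal form diag(1,1,1,1).

∂_2: C_2 → C_1 maps a triangle to the signed sum of its edges. For instance
  ∂abc = bc − ac + ab,
  ∂bde = de − be + bd.
The 10×10 boundary matrix has rank 6 and Smith normal form diag(1,1,1,1,1,1).

The boundary map ∂_3: C_3 → C_2 sends each 3-simplex σ to the alternating sum Σ_i (−1)^i (σ with its i-th vertex removed). For instance
  ∂abcd = bcd − acd + abd − abc,
  ∂abde = bde − ade + abe − abd.
As a 10×5 matrix over Z this has rank 4, with invariant factors (1,1,1,1).

Computing H_k = (kernel of ∂_k) / (image of ∂_{k+1}):

  H_1: rank ker ∂_1 − rank ∂_2 = (10 − 4) − 6 = 0, and the invariant factors of ∂_2 are all 1, so H_1 = 0.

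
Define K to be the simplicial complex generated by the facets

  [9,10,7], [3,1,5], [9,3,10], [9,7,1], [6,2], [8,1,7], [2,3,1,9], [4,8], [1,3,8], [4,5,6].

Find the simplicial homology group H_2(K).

H_2 = 0.

We work with the vertex ordering 1 < 2 < 3 < 4 < 5 < 6 < 7 < 8 < 9 < 10. The simplices of K, each written with vertices in increasing order, are:

  0-simplices (10): [1], [2], [3], [4], [5], [6], [7], [8], [9], [10]
  1-simplices (21): [1,2], [1,3], [1,5], [1,7], [1,8], [1,9], [2,3], [2,6], [2,9], [3,5], [3,8], [3,9], [3,10], [4,5], [4,6], [4,8], [5,6], [7,8], [7,9], [7,10], [9,10]
  2-simplices (11): [1,2,3], [1,2,9], [1,3,5], [1,3,8], [1,3,9], [1,7,8], [1,7,9], [2,3,9], [3,9,10], [4,5,6], [7,9,10]
  3-simplices (1): [1,2,3,9]

Hence C_0 ≅ Z^10, C_1 ≅ Z^21, C_2 ≅ Z^11, C_3 ≅ Z^1.

Boundary ∂_1: C_1 → C_0 maps an edge to its endpoints' difference, ∂[p,q] = q − p.
As a 10×21 matrix over Z this has rank 9, with invariant factors (1,1,1,1,1,1,1,1,1).

The boundary map ∂_2: C_2 → C_1 maps a triangle to the signed sum of its edges. For instance
  ∂[1,3,5] = [3,5] − [1,5] + [1,3],
  ∂[1,2,9] = [2,9] − [1,9] + [1,2].
As a 21×11 matrix over Z this has rank 10, with invariant factors (1,1,1,1,1,1,1,1,1,1).

The boundary map ∂_3: C_3 → C_2 sends each 3-simplex σ to the alternating sum Σ_i (−1)^i (σ with its i-th vertex removed). For instance
  ∂[1,2,3,9] = [2,3,9] − [1,3,9] + [1,2,9] − [1,2,3].
As a 11×1 matrix over Z this has rank 1, with invariant factors (1).

Now H_k = ker ∂_k / im ∂_{k+1}, so:

  H_2: rank ker ∂_2 − rank ∂_3 = (11 − 10) − 1 = 0, and the invariant factors of ∂_3 are all 1, so H_2 ≅ 0.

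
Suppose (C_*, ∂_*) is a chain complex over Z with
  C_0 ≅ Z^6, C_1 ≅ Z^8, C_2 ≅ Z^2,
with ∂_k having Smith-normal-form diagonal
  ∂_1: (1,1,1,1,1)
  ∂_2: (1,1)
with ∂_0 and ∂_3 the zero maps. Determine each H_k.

H_0: b_0 = 6 − 0 − 5 = 1; torsion from ∂_1 factors > 1: none. So H_0 ≅ Z.
H_1: b_1 = 8 − 5 − 2 = 1; torsion from ∂_2 factors > 1: none. So H_1 ≅ Z.
H_2: b_2 = 2 − 2 − 0 = 0; torsion from ∂_3 factors > 1: none. So H_2 ≅ 0.

H_0 ≅ Z,  H_1 ≅ Z,  H_2 = 0.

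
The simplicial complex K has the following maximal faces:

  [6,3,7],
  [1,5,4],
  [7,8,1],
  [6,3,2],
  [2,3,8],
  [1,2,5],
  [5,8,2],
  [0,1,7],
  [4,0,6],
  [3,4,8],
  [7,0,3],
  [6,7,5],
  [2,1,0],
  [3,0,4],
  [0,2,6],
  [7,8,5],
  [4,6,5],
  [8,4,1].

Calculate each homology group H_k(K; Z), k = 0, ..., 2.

We work with the vertex ordering 0 < 1 < 2 < 3 < 4 < 5 < 6 < 7 < 8. The simplices of K, each written with vertices in increasing order, are:

  0-simplices (9): [0], [1], [2], [3], [4], [5], [6], [7], [8]
  1-simplices (27): (27 of them)
  2-simplices (18): [0,1,2], [0,1,7], [0,2,6], [0,3,4], [0,3,7], [0,4,6], [1,2,5], [1,4,5], [1,4,8], [1,7,8], [2,3,6], [2,3,8], [2,5,8], [3,4,8], [3,6,7], [4,5,6], [5,6,7], [5,7,8]

Hence C_0 ≅ Z^9, C_1 ≅ Z^27, C_2 ≅ Z^18.

Boundary ∂_1: C_1 → C_0 sends each edge [p,q] (with p < q) to q − p.
This gives a 9×27 integer matrix of rank 8; reducing to Smith normal form yields diagonal entries (1,1,1,1,1,1,1,1).

Boundary ∂_2: C_2 → C_1 maps a triangle to the signed sum of its edges. For instance
  ∂[1,2,5] = [2,5] − [1,5] + [1,2],
  ∂[2,5,8] = [5,8] − [2,8] + [2,5].
The resulting 27×18 matrix has rank 18, and its Smith normal form has invariant factors (1,1,1,1,1,1,1,1,1,1,1,1,1,1,1,1,1,2).

Computing H_k = (kernel of ∂_k) / (image of ∂_{k+1}):

  H_0: rank C_0 − rank ∂_1 = 9 − 8 = 1, and the invariant factors of ∂_1 are all 1, so H_0 = Z.
  H_1: rank ker ∂_1 − rank ∂_2 = (27 − 8) − 18 = 1, and ∂_2 has invariant factor 2 > 1, so H_1 = Z ⊕ Z/2Z.
  H_2: rank ker ∂_2 − rank ∂_3 = (18 − 18) − 0 = 0, and there is no ∂_3, so H_2 = 0.

H_0 ≅ Z,  H_1 ≅ Z ⊕ Z/2Z,  H_2 = 0.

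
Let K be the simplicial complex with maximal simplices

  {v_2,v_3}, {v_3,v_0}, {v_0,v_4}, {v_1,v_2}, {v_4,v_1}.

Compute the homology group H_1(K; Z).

Order the vertices as v_0 < v_1 < v_2 < v_3 < v_4. Listing each simplex with vertices in this order, K has dimension 1 with simplices:

  0-simplices (5): [v_0], [v_1], [v_2], [v_3], [v_4]
  1-simplices (5): [v_0,v_3], [v_0,v_4], [v_1,v_2], [v_1,v_4], [v_2,v_3]

giving chain groups C_0 ≅ Z^5, C_1 ≅ Z^5.

Boundary ∂_1: C_1 → C_0 sends each edge [p,q] (with p < q) to q − p. For instance
  ∂[v_1,v_4] = [v_4] − [v_1].
As a 5×5 matrix over Z this has rank 4, with invariant factors (1,1,1,1).

From H_k ≅ ker(∂_k) / im(∂_{k+1}) we obtain:

  H_1: rank ker ∂_1 − rank ∂_2 = (5 − 4) − 0 = 1, and there is no ∂_2, so H_1 ≅ Z.

H_1 = Z.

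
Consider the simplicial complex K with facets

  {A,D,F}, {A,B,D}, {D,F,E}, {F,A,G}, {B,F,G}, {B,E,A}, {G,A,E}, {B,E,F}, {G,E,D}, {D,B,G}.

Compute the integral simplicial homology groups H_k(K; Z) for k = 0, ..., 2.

Fix the vertex order A < B < D < E < F < G and write every simplex with vertices in increasing order. Then dim K = 2 and the simplices of K are:

  0-simplices (6): A, B, D, E, F, G
  1-simplices (15): AB, AD, AE, AF, AG, BD, BE, BF, BG, DE, DF, DG, EF, EG, FG
  2-simplices (10): ABD, ABE, ADF, AEG, AFG, BDG, BEF, BFG, DEF, DEG

so the chain groups are C_0 ≅ Z^6, C_1 ≅ Z^15, C_2 ≅ Z^10.

Boundary ∂_1: C_1 → C_0 maps an edge to its endpoints' difference, ∂[p,q] = q − p. For instance
  ∂EG = G − E.
The 6×15 boundary matrix has rank 5 and Smith normal form diag(1,1,1,1,1).

∂_2: C_2 → C_1 maps a triangle to the signed sum of its edges. For instance
  ∂AFG = FG − AG + AF,
  ∂BEF = EF − BF + BE.
As a 15×10 matrix over Z this has rank 10, with invariant factors (1,1,1,1,1,1,1,1,1,2).

Now H_k = ker ∂_k / im ∂_{k+1}, so:

  H_0: rank C_0 − rank ∂_1 = 6 − 5 = 1, and the invariant factors of ∂_1 are all 1, so H_0 ≅ Z.
  H_1: rank ker ∂_1 − rank ∂_2 = (15 − 5) − 10 = 0, and ∂_2 has invariant factor 2 > 1, so H_1 ≅ Z/2Z.
  H_2: rank ker ∂_2 − rank ∂_3 = (10 − 10) − 0 = 0, and there is no ∂_3, so H_2 ≅ 0.

As a check, the Euler characteristic is 6 − 15 + 10 = 1, which agrees with 1 − 0 + 0 = 1.
(K is a triangulation of the real projective plane RP^2.)

H_0 = Z,  H_1 = Z/2Z,  H_2 = 0.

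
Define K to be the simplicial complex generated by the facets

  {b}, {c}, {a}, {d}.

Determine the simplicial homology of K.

We work with the vertex ordering a < b < c < d. The simplices of K, each written with vertices in increasing order, are:

  0-simplices (4): a, b, c, d

Hence C_0 ≅ Z^4.

Now H_k = ker ∂_k / im ∂_{k+1}, so:

  H_0: rank C_0 − rank ∂_1 = 4 − 0 = 4, and there is no ∂_1, so H_0 ≅ Z^4.

H_0 = Z^4.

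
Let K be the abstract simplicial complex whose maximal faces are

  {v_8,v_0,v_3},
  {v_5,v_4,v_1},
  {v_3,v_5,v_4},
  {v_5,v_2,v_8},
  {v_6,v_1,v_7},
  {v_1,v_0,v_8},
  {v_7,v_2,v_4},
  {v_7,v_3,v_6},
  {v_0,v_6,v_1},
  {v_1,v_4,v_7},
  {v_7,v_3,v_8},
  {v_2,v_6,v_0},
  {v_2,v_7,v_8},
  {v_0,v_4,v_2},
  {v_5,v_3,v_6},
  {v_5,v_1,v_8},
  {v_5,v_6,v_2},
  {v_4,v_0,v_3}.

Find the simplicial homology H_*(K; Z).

H_0 = Z,  H_1 = Z^2,  H_2 = Z.

Take the total order v_0 < v_1 < v_2 < v_3 < v_4 < v_5 < v_6 < v_7 < v_8 on the vertex set. Then K (dimension 2) consists of the simplices:

  0-simplices (9): [v_0], [v_1], [v_2], [v_3], [v_4], [v_5], [v_6], [v_7], [v_8]
  1-simplices (27): (27 of them)
  2-simplices (18): (18 of them)

so the chain groups are C_0 ≅ Z^9, C_1 ≅ Z^27, C_2 ≅ Z^18.

∂_1: C_1 → C_0 is given by ∂[p,q] = [q] − [p]. For instance
  ∂[v_0,v_8] = [v_8] − [v_0].
The resulting 9×27 matrix has rank 8, and its Smith normal form has invariant factors (1,1,1,1,1,1,1,1).

The boundary map ∂_2: C_2 → C_1 sends each 2-simplex [p,q,r] to [q,r] − [p,r] + [p,q]. For instance
  ∂[v_0,v_3,v_4] = [v_3,v_4] − [v_0,v_4] + [v_0,v_3],
  ∂[v_1,v_4,v_7] = [v_4,v_7] − [v_1,v_7] + [v_1,v_4].
The resulting 27×18 matrix has rank 17, and its Smith normal form has invariant factors (1,1,1,1,1,1,1,1,1,1,1,1,1,1,1,1,1).

Computing H_k = (kernel of ∂_k) / (image of ∂_{k+1}):

  H_0: rank C_0 − rank ∂_1 = 9 − 8 = 1, and the invariant factors of ∂_1 are all 1, so H_0 ≅ Z.
  H_1: rank ker ∂_1 − rank ∂_2 = (27 − 8) − 17 = 2, and the invariant factors of ∂_2 are all 1, so H_1 ≅ Z^2.
  H_2: rank ker ∂_2 − rank ∂_3 = (18 − 17) − 0 = 1, and there is no ∂_3, so H_2 ≅ Z.

(K is a triangulation of the torus T^2.)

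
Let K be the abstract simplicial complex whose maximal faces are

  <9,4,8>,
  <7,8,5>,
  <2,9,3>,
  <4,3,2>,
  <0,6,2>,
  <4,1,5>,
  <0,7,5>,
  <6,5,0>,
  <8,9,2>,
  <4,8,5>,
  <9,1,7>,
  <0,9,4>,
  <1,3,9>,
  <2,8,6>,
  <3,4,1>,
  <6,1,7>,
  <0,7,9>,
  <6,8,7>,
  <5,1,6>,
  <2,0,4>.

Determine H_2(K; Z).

We work with the vertex ordering 0 < 1 < 2 < 3 < 4 < 5 < 6 < 7 < 8 < 9. The simplices of K, each written with vertices in increasing order, are:

  0-simplices (10): [0], [1], [2], [3], [4], [5], [6], [7], [8], [9]
  1-simplices (30): (30 of them)
  2-simplices (20): (20 of them)

giving chain groups C_0 ≅ Z^10, C_1 ≅ Z^30, C_2 ≅ Z^20.

Boundary ∂_1: C_1 → C_0 maps an edge to its endpoints' difference, ∂[p,q] = q − p. For instance
  ∂[5,6] = [6] − [5].
The 10×30 boundary matrix has rank 9 and Smith normal form diag(1,1,1,1,1,1,1,1,1).

Boundary ∂_2: C_2 → C_1 acts by ∂[p,q,r] = [q,r] − [p,r] + [p,q]. For instance
  ∂[4,8,9] = [8,9] − [4,9] + [4,8],
  ∂[4,5,8] = [5,8] − [4,8] + [4,5].
The 30×20 boundary matrix has rank 20 and Smith normal form diag(1,1,1,1,1,1,1,1,1,1,1,1,1,1,1,1,1,1,1,2).

From H_k ≅ ker(∂_k) / im(∂_{k+1}) we obtain:

  H_2: rank ker ∂_2 − rank ∂_3 = (20 − 20) − 0 = 0, and there is no ∂_3, so H_2 ≅ 0.

H_2 = 0.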